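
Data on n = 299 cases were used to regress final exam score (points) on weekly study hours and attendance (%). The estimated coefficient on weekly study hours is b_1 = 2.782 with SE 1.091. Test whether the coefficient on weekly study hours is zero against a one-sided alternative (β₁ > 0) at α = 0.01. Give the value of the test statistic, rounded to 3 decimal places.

t = 2.550

H₀: β₁ = 0 vs H₁: β₁ > 0.
t = (b_1 − β₁⁰)/SE = 2.782 / 1.091 = 2.550.
df = n − k − 1 = 299 − 2 − 1 = 296.
One-sided p ≈ 0.0056, which is < 0.01, so reject H₀.
There is evidence that the true slope on weekly study hours is positive, holding the other predictors fixed.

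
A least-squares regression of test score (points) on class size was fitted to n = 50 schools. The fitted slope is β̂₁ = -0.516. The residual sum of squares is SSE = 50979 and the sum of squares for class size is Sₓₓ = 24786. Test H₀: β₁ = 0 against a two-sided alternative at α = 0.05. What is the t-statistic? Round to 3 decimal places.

t = -2.493

MSE = SSE/(n − 2) = 50979/48 = 1062.06.
SE(β̂₁) = √(MSE/Sₓₓ) = √(1062.06/24786) = 0.207001.
t = -0.516 / 0.207001 = -2.493.
df = n − 2 = 48.
Two-sided p ≈ 0.0162, which is < 0.05, so reject H₀.
There is evidence that class size is associated with test score.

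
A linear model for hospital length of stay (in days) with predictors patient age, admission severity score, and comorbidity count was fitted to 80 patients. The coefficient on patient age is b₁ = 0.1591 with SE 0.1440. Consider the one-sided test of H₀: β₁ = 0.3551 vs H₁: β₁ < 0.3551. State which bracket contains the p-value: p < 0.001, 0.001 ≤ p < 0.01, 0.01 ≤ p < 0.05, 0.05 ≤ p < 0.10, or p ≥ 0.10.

t = (0.1591 − 0.3551) / 0.1440 = -1.361.
df = n − k − 1 = 80 − 3 − 1 = 76.
One-sided p = P(T_{76} < t) ≈ 0.0888.
So 0.05 ≤ p < 0.10.

0.05 ≤ p < 0.10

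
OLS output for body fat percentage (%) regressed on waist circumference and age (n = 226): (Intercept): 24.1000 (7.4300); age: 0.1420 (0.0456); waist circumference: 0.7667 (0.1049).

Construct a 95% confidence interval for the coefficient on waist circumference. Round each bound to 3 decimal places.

(0.560, 0.973)

Read off: b = 0.7667, SE = 0.1049 for waist circumference.
df = n − k − 1 = 226 − 2 − 1 = 223.
t* = t_{0.025, 223} = 1.970659.
Margin = t* × SE = 1.970659 × 0.1049 = 0.20672.
CI: 0.7667 ± 0.20672 → (0.560, 0.973).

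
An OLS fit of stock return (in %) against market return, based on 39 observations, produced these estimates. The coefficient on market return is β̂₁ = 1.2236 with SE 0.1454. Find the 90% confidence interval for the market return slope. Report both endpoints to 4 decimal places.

df = n − 2 = 39 − 2 = 37.
t* = t_{0.05, 37} = 1.687094.
Margin = t* × SE = 1.687094 × 0.1454 = 0.245303.
CI: 1.2236 ± 0.245303 → (0.9783, 1.4689).
With 90% confidence, each one-unit increase in market return is associated with a change of between 0.9783 and 1.4689 % in stock return.

(0.9783, 1.4689)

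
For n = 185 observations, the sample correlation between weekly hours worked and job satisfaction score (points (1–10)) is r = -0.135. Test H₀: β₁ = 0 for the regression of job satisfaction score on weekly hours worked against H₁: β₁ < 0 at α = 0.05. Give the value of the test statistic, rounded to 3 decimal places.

t = -1.843

t = r·√(n − 2)/√(1 − r²) = -0.135·√183/√0.981775 = -1.843.
df = n − 2 = 183.
One-sided p ≈ 0.0335, which is < 0.05, so reject H₀.
There is evidence of a linear association between weekly hours worked and job satisfaction score.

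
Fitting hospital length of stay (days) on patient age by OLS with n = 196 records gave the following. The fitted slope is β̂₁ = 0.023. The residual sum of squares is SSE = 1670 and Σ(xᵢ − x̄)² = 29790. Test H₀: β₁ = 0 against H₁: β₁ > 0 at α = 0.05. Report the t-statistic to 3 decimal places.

MSE = SSE/(n − 2) = 1670/194 = 8.60825.
SE(β̂₁) = √(MSE/Sₓₓ) = √(8.60825/29790) = 0.016999.
t = 0.023 / 0.016999 = 1.353.
df = n − 2 = 194.
One-sided p ≈ 0.0888, which is ≥ 0.05, so fail to reject H₀.
The data do not give significant evidence that the true slope on patient age is positive.

t = 1.353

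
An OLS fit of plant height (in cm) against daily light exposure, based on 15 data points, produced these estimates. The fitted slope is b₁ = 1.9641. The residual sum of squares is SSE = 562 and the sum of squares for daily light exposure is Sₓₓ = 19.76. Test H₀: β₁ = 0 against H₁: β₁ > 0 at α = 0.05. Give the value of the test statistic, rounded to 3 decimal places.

t = 1.328

MSE = SSE/(n − 2) = 562/13 = 43.2308.
SE(b₁) = √(MSE/Sₓₓ) = √(43.2308/19.76) = 1.47912.
t = 1.9641 / 1.47912 = 1.328.
df = n − 2 = 13.
One-sided p ≈ 0.1035, which is ≥ 0.05, so fail to reject H₀.
The data do not give significant evidence that the true slope on daily light exposure is positive.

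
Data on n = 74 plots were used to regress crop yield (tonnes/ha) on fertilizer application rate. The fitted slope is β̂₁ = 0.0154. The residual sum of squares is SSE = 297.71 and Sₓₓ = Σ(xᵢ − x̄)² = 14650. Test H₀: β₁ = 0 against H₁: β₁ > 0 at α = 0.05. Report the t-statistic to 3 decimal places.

t = 0.917

MSE = SSE/(n − 2) = 297.71/72 = 4.13486.
SE(β̂₁) = √(MSE/Sₓₓ) = √(4.13486/14650) = 0.0168001.
t = 0.0154 / 0.0168001 = 0.917.
df = n − 2 = 72.
One-sided p ≈ 0.1812, which is ≥ 0.05, so fail to reject H₀.
The data do not give significant evidence that the true slope on fertilizer application rate is positive.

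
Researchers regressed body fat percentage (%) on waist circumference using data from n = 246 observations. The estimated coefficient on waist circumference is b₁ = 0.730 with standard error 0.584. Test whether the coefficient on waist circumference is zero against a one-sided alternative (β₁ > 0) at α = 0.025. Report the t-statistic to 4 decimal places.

H₀: β₁ = 0 vs H₁: β₁ > 0.
t = (b₁ − β₁⁰)/SE = 0.730 / 0.584 = 1.2500.
df = n − 2 = 246 − 2 = 244.
One-sided p ≈ 0.1062, which is ≥ 0.025, so fail to reject H₀.
The data do not give significant evidence that the true slope on waist circumference is positive.

t = 1.2500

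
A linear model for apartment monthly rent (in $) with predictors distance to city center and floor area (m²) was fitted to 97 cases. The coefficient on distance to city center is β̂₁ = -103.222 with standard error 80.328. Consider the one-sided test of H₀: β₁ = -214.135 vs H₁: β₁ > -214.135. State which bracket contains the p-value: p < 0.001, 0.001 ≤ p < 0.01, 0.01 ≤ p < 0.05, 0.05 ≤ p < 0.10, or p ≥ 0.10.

0.05 ≤ p < 0.10

t = (-103.222 − (-214.135)) / 80.328 = 1.381.
df = n − k − 1 = 97 − 2 − 1 = 94.
One-sided p = P(T_{94} > t) ≈ 0.0853.
So 0.05 ≤ p < 0.10.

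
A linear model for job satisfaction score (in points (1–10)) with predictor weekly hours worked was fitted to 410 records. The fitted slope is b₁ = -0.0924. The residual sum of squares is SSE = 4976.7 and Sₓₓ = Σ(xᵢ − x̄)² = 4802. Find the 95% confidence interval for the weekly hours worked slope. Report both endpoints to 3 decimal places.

MSE = SSE/(n − 2) = 4976.7/408 = 12.1978.
SE(b₁) = √(MSE/Sₓₓ) = √(12.1978/4802) = 0.0503999.
df = n − 2 = 408.
t* = t_{0.025, 408} = 1.965795.
Margin = t* × SE = 1.965795 × 0.0503999 = 0.09908.
CI: -0.0924 ± 0.09908 → (-0.191, 0.007).
With 95% confidence, each one-unit increase in weekly hours worked is associated with a change of between -0.191 and 0.007 points (1–10) in job satisfaction score.

(-0.191, 0.007)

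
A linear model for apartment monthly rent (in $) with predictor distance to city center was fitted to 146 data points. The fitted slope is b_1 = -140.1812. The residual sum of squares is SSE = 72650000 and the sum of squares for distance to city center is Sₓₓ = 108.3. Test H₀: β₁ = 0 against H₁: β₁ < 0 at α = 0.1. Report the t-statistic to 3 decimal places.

MSE = SSE/(n − 2) = 72650000/144 = 504514.
SE(b_1) = √(MSE/Sₓₓ) = √(504514/108.3) = 68.2531.
t = -140.1812 / 68.2531 = -2.054.
df = n − 2 = 144.
One-sided p ≈ 0.0209, which is < 0.1, so reject H₀.
There is evidence that the true slope on distance to city center is negative.

t = -2.054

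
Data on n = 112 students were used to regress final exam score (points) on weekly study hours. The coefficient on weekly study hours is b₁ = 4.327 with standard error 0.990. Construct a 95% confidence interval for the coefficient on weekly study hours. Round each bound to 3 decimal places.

df = n − 2 = 112 − 2 = 110.
t* = t_{0.025, 110} = 1.981765.
Margin = t* × SE = 1.981765 × 0.990 = 1.96195.
CI: 4.327 ± 1.96195 → (2.365, 6.289).
With 95% confidence, each one-unit increase in weekly study hours is associated with a change of between 2.365 and 6.289 points in final exam score.

(2.365, 6.289)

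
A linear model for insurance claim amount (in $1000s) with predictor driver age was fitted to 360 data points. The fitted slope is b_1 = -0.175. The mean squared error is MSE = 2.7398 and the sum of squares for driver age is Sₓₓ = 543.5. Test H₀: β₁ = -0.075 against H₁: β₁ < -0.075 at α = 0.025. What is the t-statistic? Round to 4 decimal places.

t = -1.4084

SE(b_1) = √(MSE/Sₓₓ) = √(2.7398/543.5) = 0.0710002.
t = (-0.175 − (-0.075)) / 0.0710002 = -1.4084.
df = n − 2 = 358.
One-sided p ≈ 0.0799, which is ≥ 0.025, so fail to reject H₀.
The data do not give significant evidence that the true slope on driver age is below -0.075 $1000s per unit.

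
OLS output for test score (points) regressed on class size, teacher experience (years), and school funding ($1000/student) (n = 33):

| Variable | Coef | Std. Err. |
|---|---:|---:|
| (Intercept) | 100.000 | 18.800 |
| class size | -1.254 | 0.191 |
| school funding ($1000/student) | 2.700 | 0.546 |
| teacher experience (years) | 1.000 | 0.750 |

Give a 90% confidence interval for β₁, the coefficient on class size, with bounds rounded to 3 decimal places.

(-1.579, -0.929)

Read off: b = -1.254, SE = 0.191 for class size.
df = n − k − 1 = 33 − 3 − 1 = 29.
t* = t_{0.05, 29} = 1.699127.
Margin = t* × SE = 1.699127 × 0.191 = 0.32453.
CI: -1.254 ± 0.32453 → (-1.579, -0.929).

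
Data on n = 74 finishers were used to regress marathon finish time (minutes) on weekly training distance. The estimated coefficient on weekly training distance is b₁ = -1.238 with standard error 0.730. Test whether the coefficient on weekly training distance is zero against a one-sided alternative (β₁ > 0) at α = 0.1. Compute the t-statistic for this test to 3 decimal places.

t = -1.696

H₀: β₁ = 0 vs H₁: β₁ > 0.
t = (b₁ − β₁⁰)/SE = -1.238 / 0.730 = -1.696.
df = n − 2 = 74 − 2 = 72.
One-sided p ≈ 0.9529, which is ≥ 0.1, so fail to reject H₀.
The data do not give significant evidence that the true slope on weekly training distance is positive.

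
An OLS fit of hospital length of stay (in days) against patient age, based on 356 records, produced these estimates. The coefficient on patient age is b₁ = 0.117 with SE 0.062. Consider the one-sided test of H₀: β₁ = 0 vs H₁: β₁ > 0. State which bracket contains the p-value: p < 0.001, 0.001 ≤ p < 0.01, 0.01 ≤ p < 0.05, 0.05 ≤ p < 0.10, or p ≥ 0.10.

0.01 ≤ p < 0.05

t = 0.117 / 0.062 = 1.887.
df = n − 2 = 356 − 2 = 354.
One-sided p = P(T_{354} > t) ≈ 0.0300.
So 0.01 ≤ p < 0.05.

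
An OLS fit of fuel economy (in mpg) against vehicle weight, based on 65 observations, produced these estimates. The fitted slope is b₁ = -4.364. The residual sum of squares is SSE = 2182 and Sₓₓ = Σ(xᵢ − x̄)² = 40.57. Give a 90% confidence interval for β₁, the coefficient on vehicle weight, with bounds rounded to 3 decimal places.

MSE = SSE/(n − 2) = 2182/63 = 34.6349.
SE(b₁) = √(MSE/Sₓₓ) = √(34.6349/40.57) = 0.923963.
df = n − 2 = 63.
t* = t_{0.05, 63} = 1.669402.
Margin = t* × SE = 1.669402 × 0.923963 = 1.54247.
CI: -4.364 ± 1.54247 → (-5.906, -2.822).
With 90% confidence, each one-unit increase in vehicle weight is associated with a change of between -5.906 and -2.822 mpg in fuel economy.

(-5.906, -2.822)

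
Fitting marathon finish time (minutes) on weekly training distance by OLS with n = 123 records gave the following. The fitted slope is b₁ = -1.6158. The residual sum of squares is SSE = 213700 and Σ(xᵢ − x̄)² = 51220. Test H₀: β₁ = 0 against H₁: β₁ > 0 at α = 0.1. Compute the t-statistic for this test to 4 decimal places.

MSE = SSE/(n − 2) = 213700/121 = 1766.12.
SE(b₁) = √(MSE/Sₓₓ) = √(1766.12/51220) = 0.185691.
t = -1.6158 / 0.185691 = -8.7016.
df = n − 2 = 121.
One-sided p ≈ 1.0000, which is ≥ 0.1, so fail to reject H₀.
The data do not give significant evidence that the true slope on weekly training distance is positive.

t = -8.7016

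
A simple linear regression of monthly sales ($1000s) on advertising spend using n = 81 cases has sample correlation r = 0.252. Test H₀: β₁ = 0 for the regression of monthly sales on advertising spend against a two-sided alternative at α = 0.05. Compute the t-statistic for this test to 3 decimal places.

t = r·√(n − 2)/√(1 − r²) = 0.252·√79/√0.936496 = 2.315.
df = n − 2 = 79.
Two-sided p ≈ 0.0232, which is < 0.05, so reject H₀.
There is evidence of a linear association between advertising spend and monthly sales.

t = 2.315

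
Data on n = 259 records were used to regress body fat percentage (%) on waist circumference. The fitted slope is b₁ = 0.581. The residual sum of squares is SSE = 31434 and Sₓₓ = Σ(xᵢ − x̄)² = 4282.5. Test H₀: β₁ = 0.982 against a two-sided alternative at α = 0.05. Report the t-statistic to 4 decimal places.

t = -2.3728

MSE = SSE/(n − 2) = 31434/257 = 122.311.
SE(b₁) = √(MSE/Sₓₓ) = √(122.311/4282.5) = 0.168999.
t = (0.581 − 0.982) / 0.168999 = -2.3728.
df = n − 2 = 257.
Two-sided p ≈ 0.0184, which is < 0.05, so reject H₀.
There is evidence that the true slope on waist circumference differs from 0.982 % per unit.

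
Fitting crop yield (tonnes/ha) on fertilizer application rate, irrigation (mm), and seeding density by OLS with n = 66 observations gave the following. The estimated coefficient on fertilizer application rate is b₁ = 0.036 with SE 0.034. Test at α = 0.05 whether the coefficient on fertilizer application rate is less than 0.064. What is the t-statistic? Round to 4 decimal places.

t = -0.8235

H₀: β₁ = 0.064 vs H₁: β₁ < 0.064.
t = (b₁ − β₁⁰)/SE = (0.036 − 0.064) / 0.034 = -0.8235.
df = n − k − 1 = 66 − 3 − 1 = 62.
One-sided p ≈ 0.2067, which is ≥ 0.05, so fail to reject H₀.
The data do not give significant evidence that the true slope on fertilizer application rate is below 0.064 tonnes/ha per unit, holding the other predictors fixed.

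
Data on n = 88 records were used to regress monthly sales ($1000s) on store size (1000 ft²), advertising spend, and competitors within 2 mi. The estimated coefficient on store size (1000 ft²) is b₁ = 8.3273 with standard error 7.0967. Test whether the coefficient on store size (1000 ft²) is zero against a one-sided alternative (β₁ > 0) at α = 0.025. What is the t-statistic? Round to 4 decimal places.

H₀: β₁ = 0 vs H₁: β₁ > 0.
t = (b₁ − β₁⁰)/SE = 8.3273 / 7.0967 = 1.1734.
df = n − k − 1 = 88 − 3 − 1 = 84.
One-sided p ≈ 0.1220, which is ≥ 0.025, so fail to reject H₀.
The data do not give significant evidence that the true slope on store size (1000 ft²) is positive, holding the other predictors fixed.

t = 1.1734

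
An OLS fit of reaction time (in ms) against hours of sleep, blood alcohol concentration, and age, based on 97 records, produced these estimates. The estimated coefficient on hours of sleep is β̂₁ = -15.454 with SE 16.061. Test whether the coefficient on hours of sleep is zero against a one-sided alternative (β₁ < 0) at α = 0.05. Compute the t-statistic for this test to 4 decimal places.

H₀: β₁ = 0 vs H₁: β₁ < 0.
t = (β̂₁ − β₁⁰)/SE = -15.454 / 16.061 = -0.9622.
df = n − k − 1 = 97 − 3 − 1 = 93.
One-sided p ≈ 0.1692, which is ≥ 0.05, so fail to reject H₀.
The data do not give significant evidence that the true slope on hours of sleep is negative, holding the other predictors fixed.

t = -0.9622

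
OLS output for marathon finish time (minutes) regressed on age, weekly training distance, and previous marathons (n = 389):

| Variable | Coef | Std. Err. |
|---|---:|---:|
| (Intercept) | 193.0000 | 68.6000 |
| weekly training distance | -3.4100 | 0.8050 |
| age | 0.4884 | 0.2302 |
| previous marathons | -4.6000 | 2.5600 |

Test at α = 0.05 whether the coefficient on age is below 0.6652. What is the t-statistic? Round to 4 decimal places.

Read off: b = 0.4884, SE = 0.2302 for age.
H₀: β₁ = 0.6652 vs H₁: β₁ < 0.6652.
t = (0.4884 − 0.6652) / 0.2302 = -0.7680.
df = n − k − 1 = 389 − 3 − 1 = 385.
One-sided p ≈ 0.2215, which is ≥ 0.05, so fail to reject H₀.
The data do not give significant evidence that the true slope on age is below 0.6652 minutes per unit, holding the other predictors fixed.

t = -0.7680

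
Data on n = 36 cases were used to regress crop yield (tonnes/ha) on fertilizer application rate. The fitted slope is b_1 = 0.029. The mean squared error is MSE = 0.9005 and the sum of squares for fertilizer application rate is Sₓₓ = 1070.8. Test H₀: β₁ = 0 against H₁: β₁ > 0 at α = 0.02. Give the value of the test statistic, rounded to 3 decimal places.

SE(b_1) = √(MSE/Sₓₓ) = √(0.9005/1070.8) = 0.0289993.
t = 0.029 / 0.0289993 = 1.000.
df = n − 2 = 34.
One-sided p ≈ 0.1622, which is ≥ 0.02, so fail to reject H₀.
The data do not give significant evidence that the true slope on fertilizer application rate is positive.

t = 1.000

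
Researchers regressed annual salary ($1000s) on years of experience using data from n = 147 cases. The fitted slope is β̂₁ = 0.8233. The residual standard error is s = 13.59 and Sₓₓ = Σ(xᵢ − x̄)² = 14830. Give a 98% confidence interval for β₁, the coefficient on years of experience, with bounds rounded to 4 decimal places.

SE(β̂₁) = s/√Sₓₓ = 13.59/√14830 = 0.111596.
df = n − 2 = 145.
t* = t_{0.01, 145} = 2.35234.
Margin = t* × SE = 2.35234 × 0.111596 = 0.262512.
CI: 0.8233 ± 0.262512 → (0.5608, 1.0858).
With 98% confidence, each one-unit increase in years of experience is associated with a change of between 0.5608 and 1.0858 $1000s in annual salary.

(0.5608, 1.0858)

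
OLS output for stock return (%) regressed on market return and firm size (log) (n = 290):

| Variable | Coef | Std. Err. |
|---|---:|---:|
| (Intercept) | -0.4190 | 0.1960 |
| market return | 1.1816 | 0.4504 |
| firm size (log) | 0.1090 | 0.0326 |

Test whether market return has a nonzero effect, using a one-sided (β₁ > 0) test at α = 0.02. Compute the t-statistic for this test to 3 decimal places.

Read off: b = 1.1816, SE = 0.4504 for market return.
H₀: β₁ = 0 vs H₁: β₁ > 0.
t = 1.1816 / 0.4504 = 2.623.
df = n − k − 1 = 290 − 2 − 1 = 287.
One-sided p ≈ 0.0046, which is < 0.02, so reject H₀.
There is evidence that the true slope on market return is positive, holding the other predictors fixed.

t = 2.623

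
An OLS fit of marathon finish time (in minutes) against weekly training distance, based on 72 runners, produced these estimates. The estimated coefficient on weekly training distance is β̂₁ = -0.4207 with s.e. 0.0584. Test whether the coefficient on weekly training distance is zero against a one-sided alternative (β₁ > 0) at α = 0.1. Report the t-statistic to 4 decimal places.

H₀: β₁ = 0 vs H₁: β₁ > 0.
t = (β̂₁ − β₁⁰)/SE = -0.4207 / 0.0584 = -7.2038.
df = n − 2 = 72 − 2 = 70.
One-sided p ≈ 1.0000, which is ≥ 0.1, so fail to reject H₀.
The data do not give significant evidence that the true slope on weekly training distance is positive.

t = -7.2038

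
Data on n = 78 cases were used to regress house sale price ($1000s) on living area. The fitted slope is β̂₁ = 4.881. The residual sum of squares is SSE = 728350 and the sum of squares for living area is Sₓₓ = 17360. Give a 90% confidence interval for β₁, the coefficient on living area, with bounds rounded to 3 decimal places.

(3.644, 6.118)

MSE = SSE/(n − 2) = 728350/76 = 9583.55.
SE(β̂₁) = √(MSE/Sₓₓ) = √(9583.55/17360) = 0.742999.
df = n − 2 = 76.
t* = t_{0.05, 76} = 1.665151.
Margin = t* × SE = 1.665151 × 0.742999 = 1.23721.
CI: 4.881 ± 1.23721 → (3.644, 6.118).
With 90% confidence, each one-unit increase in living area is associated with a change of between 3.644 and 6.118 $1000s in house sale price.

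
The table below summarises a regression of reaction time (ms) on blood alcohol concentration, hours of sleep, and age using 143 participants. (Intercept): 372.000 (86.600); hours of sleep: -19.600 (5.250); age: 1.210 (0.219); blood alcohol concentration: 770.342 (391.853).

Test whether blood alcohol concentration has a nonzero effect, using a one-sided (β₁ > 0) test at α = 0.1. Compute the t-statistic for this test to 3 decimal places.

t = 1.966

Read off: b = 770.342, SE = 391.853 for blood alcohol concentration.
H₀: β₁ = 0 vs H₁: β₁ > 0.
t = 770.342 / 391.853 = 1.966.
df = n − k − 1 = 143 − 3 − 1 = 139.
One-sided p ≈ 0.0257, which is < 0.1, so reject H₀.
There is evidence that the true slope on blood alcohol concentration is positive, holding the other predictors fixed.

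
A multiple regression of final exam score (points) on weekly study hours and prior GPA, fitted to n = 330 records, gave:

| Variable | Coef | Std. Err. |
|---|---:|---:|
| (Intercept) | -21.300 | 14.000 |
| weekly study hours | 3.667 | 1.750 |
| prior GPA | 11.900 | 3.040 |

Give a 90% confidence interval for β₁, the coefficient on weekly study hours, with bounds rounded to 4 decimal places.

Read off: b = 3.667, SE = 1.750 for weekly study hours.
df = n − k − 1 = 330 − 2 − 1 = 327.
t* = t_{0.05, 327} = 1.649527.
Margin = t* × SE = 1.649527 × 1.750 = 2.886672.
CI: 3.667 ± 2.886672 → (0.7803, 6.5537).

(0.7803, 6.5537)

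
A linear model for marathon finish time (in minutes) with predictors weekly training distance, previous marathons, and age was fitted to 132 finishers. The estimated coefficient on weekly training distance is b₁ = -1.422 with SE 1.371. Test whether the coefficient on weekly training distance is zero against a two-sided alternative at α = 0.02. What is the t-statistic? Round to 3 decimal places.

H₀: β₁ = 0 vs H₁: β₁ ≠ 0.
t = (b₁ − β₁⁰)/SE = -1.422 / 1.371 = -1.037.
df = n − k − 1 = 132 − 3 − 1 = 128.
Two-sided p ≈ 0.3016, which is ≥ 0.02, so fail to reject H₀.
The data do not give significant evidence of an association between weekly training distance and marathon finish time, after adjusting for the other predictors.

t = -1.037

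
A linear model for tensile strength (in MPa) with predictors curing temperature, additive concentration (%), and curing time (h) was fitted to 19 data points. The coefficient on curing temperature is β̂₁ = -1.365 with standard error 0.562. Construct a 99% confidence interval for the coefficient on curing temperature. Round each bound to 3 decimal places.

df = n − k − 1 = 19 − 3 − 1 = 15.
t* = t_{0.005, 15} = 2.946713.
Margin = t* × SE = 2.946713 × 0.562 = 1.65605.
CI: -1.365 ± 1.65605 → (-3.021, 0.291).
With 99% confidence, each one-unit increase in curing temperature is associated with a change of between -3.021 and 0.291 MPa in tensile strength, holding the other predictors fixed.

(-3.021, 0.291)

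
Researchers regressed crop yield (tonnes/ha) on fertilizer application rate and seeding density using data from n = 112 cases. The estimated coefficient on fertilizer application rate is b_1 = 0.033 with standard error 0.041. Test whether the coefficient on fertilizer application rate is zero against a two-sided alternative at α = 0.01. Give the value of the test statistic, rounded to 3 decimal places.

t = 0.805

H₀: β₁ = 0 vs H₁: β₁ ≠ 0.
t = (b_1 − β₁⁰)/SE = 0.033 / 0.041 = 0.805.
df = n − k − 1 = 112 − 2 − 1 = 109.
Two-sided p ≈ 0.4226, which is ≥ 0.01, so fail to reject H₀.
The data do not give significant evidence of an association between fertilizer application rate and crop yield, after adjusting for the other predictors.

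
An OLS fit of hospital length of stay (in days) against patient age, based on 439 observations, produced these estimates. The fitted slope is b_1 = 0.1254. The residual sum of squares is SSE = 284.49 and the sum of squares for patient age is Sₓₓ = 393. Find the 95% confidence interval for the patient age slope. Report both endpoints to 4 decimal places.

MSE = SSE/(n − 2) = 284.49/437 = 0.651007.
SE(b_1) = √(MSE/Sₓₓ) = √(0.651007/393) = 0.0407002.
df = n − 2 = 437.
t* = t_{0.025, 437} = 1.965407.
Margin = t* × SE = 1.965407 × 0.0407002 = 0.079992.
CI: 0.1254 ± 0.079992 → (0.0454, 0.2054).
With 95% confidence, each one-unit increase in patient age is associated with a change of between 0.0454 and 0.2054 days in hospital length of stay.

(0.0454, 0.2054)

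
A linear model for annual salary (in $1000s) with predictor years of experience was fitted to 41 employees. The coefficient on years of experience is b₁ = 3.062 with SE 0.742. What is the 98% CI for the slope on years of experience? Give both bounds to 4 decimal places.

df = n − 2 = 41 − 2 = 39.
t* = t_{0.01, 39} = 2.425841.
Margin = t* × SE = 2.425841 × 0.742 = 1.799974.
CI: 3.062 ± 1.799974 → (1.2620, 4.8620).
With 98% confidence, each one-unit increase in years of experience is associated with a change of between 1.2620 and 4.8620 $1000s in annual salary.

(1.2620, 4.8620)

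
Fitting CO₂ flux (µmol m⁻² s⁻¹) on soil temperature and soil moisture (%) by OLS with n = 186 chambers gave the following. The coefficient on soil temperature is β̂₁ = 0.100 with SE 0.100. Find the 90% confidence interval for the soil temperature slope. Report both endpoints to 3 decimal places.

(-0.065, 0.265)

df = n − k − 1 = 186 − 2 − 1 = 183.
t* = t_{0.05, 183} = 1.653223.
Margin = t* × SE = 1.653223 × 0.100 = 0.16532.
CI: 0.100 ± 0.16532 → (-0.065, 0.265).
With 90% confidence, each one-unit increase in soil temperature is associated with a change of between -0.065 and 0.265 µmol m⁻² s⁻¹ in CO₂ flux, holding the other predictors fixed.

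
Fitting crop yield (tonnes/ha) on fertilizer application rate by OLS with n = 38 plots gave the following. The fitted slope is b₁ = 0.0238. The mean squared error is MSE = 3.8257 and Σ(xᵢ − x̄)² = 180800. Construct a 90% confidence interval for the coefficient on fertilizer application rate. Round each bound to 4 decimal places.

SE(b₁) = √(MSE/Sₓₓ) = √(3.8257/180800) = 0.00459998.
df = n − 2 = 36.
t* = t_{0.05, 36} = 1.688298.
Margin = t* × SE = 1.688298 × 0.00459998 = 0.007766.
CI: 0.0238 ± 0.007766 → (0.0160, 0.0316).
With 90% confidence, each one-unit increase in fertilizer application rate is associated with a change of between 0.0160 and 0.0316 tonnes/ha in crop yield.

(0.0160, 0.0316)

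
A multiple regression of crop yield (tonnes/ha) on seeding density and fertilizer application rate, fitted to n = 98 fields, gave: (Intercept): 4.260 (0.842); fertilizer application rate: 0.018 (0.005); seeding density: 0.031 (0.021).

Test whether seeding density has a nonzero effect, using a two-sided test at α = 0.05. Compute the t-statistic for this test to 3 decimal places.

t = 1.476

Read off: b = 0.031, SE = 0.021 for seeding density.
H₀: β₁ = 0 vs H₁: β₁ ≠ 0.
t = 0.031 / 0.021 = 1.476.
df = n − k − 1 = 98 − 2 − 1 = 95.
Two-sided p ≈ 0.1432, which is ≥ 0.05, so fail to reject H₀.
The data do not give significant evidence of an association between seeding density and crop yield, after adjusting for the other predictors.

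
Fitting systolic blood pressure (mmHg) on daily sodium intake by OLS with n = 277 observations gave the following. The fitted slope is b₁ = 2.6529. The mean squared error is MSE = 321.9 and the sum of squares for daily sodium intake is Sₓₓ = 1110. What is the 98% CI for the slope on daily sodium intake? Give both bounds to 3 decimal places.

(1.393, 3.913)

SE(b₁) = √(MSE/Sₓₓ) = √(321.9/1110) = 0.538516.
df = n − 2 = 275.
t* = t_{0.01, 275} = 2.339984.
Margin = t* × SE = 2.339984 × 0.538516 = 1.26012.
CI: 2.6529 ± 1.26012 → (1.393, 3.913).
With 98% confidence, each one-unit increase in daily sodium intake is associated with a change of between 1.393 and 3.913 mmHg in systolic blood pressure.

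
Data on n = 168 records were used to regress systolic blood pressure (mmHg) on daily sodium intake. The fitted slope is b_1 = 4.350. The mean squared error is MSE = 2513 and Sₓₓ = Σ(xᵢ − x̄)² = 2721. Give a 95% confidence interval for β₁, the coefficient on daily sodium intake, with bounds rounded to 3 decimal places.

(2.453, 6.247)

SE(b_1) = √(MSE/Sₓₓ) = √(2513/2721) = 0.961019.
df = n − 2 = 166.
t* = t_{0.025, 166} = 1.974358.
Margin = t* × SE = 1.974358 × 0.961019 = 1.89740.
CI: 4.350 ± 1.89740 → (2.453, 6.247).
With 95% confidence, each one-unit increase in daily sodium intake is associated with a change of between 2.453 and 6.247 mmHg in systolic blood pressure.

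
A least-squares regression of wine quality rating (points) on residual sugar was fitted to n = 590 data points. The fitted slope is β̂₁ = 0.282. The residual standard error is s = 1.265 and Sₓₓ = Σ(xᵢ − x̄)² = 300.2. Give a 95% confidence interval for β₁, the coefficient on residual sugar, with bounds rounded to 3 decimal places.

SE(β̂₁) = s/√Sₓₓ = 1.265/√300.2 = 0.0730105.
df = n − 2 = 588.
t* = t_{0.025, 588} = 1.964007.
Margin = t* × SE = 1.964007 × 0.0730105 = 0.14339.
CI: 0.282 ± 0.14339 → (0.139, 0.425).
With 95% confidence, each one-unit increase in residual sugar is associated with a change of between 0.139 and 0.425 points in wine quality rating.

(0.139, 0.425)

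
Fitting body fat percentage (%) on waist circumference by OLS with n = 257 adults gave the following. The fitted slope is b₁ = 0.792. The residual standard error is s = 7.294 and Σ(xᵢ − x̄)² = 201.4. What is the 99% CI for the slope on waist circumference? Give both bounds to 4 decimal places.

(-0.5419, 2.1259)

SE(b₁) = s/√Sₓₓ = 7.294/√201.4 = 0.513968.
df = n − 2 = 255.
t* = t_{0.005, 255} = 2.595246.
Margin = t* × SE = 2.595246 × 0.513968 = 1.333873.
CI: 0.792 ± 1.333873 → (-0.5419, 2.1259).
With 99% confidence, each one-unit increase in waist circumference is associated with a change of between -0.5419 and 2.1259 % in body fat percentage.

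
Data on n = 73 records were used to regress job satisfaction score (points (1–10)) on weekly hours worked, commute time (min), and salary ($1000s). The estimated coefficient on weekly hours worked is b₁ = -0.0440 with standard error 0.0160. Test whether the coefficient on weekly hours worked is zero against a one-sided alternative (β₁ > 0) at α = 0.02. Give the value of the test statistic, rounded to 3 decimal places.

t = -2.750

H₀: β₁ = 0 vs H₁: β₁ > 0.
t = (b₁ − β₁⁰)/SE = -0.0440 / 0.0160 = -2.750.
df = n − k − 1 = 73 − 3 − 1 = 69.
One-sided p ≈ 0.9962, which is ≥ 0.02, so fail to reject H₀.
The data do not give significant evidence that the true slope on weekly hours worked is positive, holding the other predictors fixed.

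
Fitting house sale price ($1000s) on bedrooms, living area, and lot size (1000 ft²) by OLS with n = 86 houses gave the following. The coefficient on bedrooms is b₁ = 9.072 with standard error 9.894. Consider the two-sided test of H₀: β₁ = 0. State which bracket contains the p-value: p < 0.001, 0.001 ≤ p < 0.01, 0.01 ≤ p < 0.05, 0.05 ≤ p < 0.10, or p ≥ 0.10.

t = 9.072 / 9.894 = 0.917.
df = n − k − 1 = 86 − 3 − 1 = 82.
Two-sided p = 2·P(T_{82} > |t|) ≈ 0.3619.
So p ≥ 0.10.

p ≥ 0.10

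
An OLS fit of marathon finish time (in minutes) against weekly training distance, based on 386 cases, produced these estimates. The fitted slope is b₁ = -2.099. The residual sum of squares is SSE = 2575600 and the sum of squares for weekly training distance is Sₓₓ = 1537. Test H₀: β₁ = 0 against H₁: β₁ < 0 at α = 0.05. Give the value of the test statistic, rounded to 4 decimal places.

MSE = SSE/(n − 2) = 2575600/384 = 6707.29.
SE(b₁) = √(MSE/Sₓₓ) = √(6707.29/1537) = 2.08899.
t = -2.099 / 2.08899 = -1.0048.
df = n − 2 = 384.
One-sided p ≈ 0.1578, which is ≥ 0.05, so fail to reject H₀.
The data do not give significant evidence that the true slope on weekly training distance is negative.

t = -1.0048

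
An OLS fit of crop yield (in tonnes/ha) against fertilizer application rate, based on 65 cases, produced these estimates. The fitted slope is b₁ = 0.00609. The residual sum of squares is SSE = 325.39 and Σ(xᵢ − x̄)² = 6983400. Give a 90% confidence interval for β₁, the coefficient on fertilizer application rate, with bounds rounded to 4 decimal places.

MSE = SSE/(n − 2) = 325.39/63 = 5.16492.
SE(b₁) = √(MSE/Sₓₓ) = √(5.16492/6983400) = 0.00086.
df = n − 2 = 63.
t* = t_{0.05, 63} = 1.669402.
Margin = t* × SE = 1.669402 × 0.00086 = 0.001436.
CI: 0.00609 ± 0.001436 → (0.0047, 0.0075).
With 90% confidence, each one-unit increase in fertilizer application rate is associated with a change of between 0.0047 and 0.0075 tonnes/ha in crop yield.

(0.0047, 0.0075)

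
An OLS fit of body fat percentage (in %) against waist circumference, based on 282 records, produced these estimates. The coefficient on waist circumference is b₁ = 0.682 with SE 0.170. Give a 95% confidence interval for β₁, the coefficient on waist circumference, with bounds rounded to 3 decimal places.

(0.347, 1.017)

df = n − 2 = 282 − 2 = 280.
t* = t_{0.025, 280} = 1.968472.
Margin = t* × SE = 1.968472 × 0.170 = 0.33464.
CI: 0.682 ± 0.33464 → (0.347, 1.017).
With 95% confidence, each one-unit increase in waist circumference is associated with a change of between 0.347 and 1.017 % in body fat percentage.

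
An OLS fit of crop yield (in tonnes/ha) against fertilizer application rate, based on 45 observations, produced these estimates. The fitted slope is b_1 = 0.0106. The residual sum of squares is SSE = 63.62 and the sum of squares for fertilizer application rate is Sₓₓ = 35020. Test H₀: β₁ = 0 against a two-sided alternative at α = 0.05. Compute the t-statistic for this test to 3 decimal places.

MSE = SSE/(n − 2) = 63.62/43 = 1.47953.
SE(b_1) = √(MSE/Sₓₓ) = √(1.47953/35020) = 0.00649987.
t = 0.0106 / 0.00649987 = 1.631.
df = n − 2 = 43.
Two-sided p ≈ 0.1102, which is ≥ 0.05, so fail to reject H₀.
The data do not give significant evidence of an association between fertilizer application rate and crop yield.

t = 1.631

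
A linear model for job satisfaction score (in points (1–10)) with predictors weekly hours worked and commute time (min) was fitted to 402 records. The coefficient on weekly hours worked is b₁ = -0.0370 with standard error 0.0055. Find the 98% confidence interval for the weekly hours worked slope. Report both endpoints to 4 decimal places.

df = n − k − 1 = 402 − 2 − 1 = 399.
t* = t_{0.01, 399} = 2.33573.
Margin = t* × SE = 2.33573 × 0.0055 = 0.012847.
CI: -0.0370 ± 0.012847 → (-0.0498, -0.0242).
With 98% confidence, each one-unit increase in weekly hours worked is associated with a change of between -0.0498 and -0.0242 points (1–10) in job satisfaction score, holding the other predictors fixed.

(-0.0498, -0.0242)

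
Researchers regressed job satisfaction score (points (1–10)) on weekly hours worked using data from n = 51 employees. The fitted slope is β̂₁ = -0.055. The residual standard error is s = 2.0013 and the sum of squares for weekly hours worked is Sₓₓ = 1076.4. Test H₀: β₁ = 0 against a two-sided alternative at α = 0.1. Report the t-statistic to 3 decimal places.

SE(β̂₁) = s/√Sₓₓ = 2.0013/√1076.4 = 0.0609994.
t = -0.055 / 0.0609994 = -0.902.
df = n − 2 = 49.
Two-sided p ≈ 0.3717, which is ≥ 0.1, so fail to reject H₀.
The data do not give significant evidence of an association between weekly hours worked and job satisfaction score.

t = -0.902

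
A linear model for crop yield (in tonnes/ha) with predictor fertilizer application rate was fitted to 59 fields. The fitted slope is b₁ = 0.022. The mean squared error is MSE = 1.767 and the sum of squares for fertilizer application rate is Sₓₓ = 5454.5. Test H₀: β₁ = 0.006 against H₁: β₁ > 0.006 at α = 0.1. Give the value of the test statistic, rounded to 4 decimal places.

t = 0.8890

SE(b₁) = √(MSE/Sₓₓ) = √(1.767/5454.5) = 0.0179987.
t = (0.022 − 0.006) / 0.0179987 = 0.8890.
df = n − 2 = 57.
One-sided p ≈ 0.1889, which is ≥ 0.1, so fail to reject H₀.
The data do not give significant evidence that the true slope on fertilizer application rate exceeds 0.006 tonnes/ha per unit.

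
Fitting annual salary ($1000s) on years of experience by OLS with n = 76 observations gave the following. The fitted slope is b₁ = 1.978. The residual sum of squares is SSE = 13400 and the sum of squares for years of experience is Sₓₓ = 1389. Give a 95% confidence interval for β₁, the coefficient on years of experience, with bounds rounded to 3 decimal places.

MSE = SSE/(n − 2) = 13400/74 = 181.081.
SE(b₁) = √(MSE/Sₓₓ) = √(181.081/1389) = 0.361065.
df = n − 2 = 74.
t* = t_{0.025, 74} = 1.992543.
Margin = t* × SE = 1.992543 × 0.361065 = 0.71944.
CI: 1.978 ± 0.71944 → (1.259, 2.697).
With 95% confidence, each one-unit increase in years of experience is associated with a change of between 1.259 and 2.697 $1000s in annual salary.

(1.259, 2.697)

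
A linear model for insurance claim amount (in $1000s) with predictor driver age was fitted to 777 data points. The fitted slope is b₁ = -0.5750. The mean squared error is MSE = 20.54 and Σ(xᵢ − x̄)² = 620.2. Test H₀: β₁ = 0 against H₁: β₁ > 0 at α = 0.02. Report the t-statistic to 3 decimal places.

SE(b₁) = √(MSE/Sₓₓ) = √(20.54/620.2) = 0.181984.
t = -0.5750 / 0.181984 = -3.160.
df = n − 2 = 775.
One-sided p ≈ 0.9992, which is ≥ 0.02, so fail to reject H₀.
The data do not give significant evidence that the true slope on driver age is positive.

t = -3.160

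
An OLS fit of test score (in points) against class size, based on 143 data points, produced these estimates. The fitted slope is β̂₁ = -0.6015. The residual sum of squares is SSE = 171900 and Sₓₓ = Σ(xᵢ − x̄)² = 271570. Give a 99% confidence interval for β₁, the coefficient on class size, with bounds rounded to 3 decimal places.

MSE = SSE/(n − 2) = 171900/141 = 1219.15.
SE(β̂₁) = √(MSE/Sₓₓ) = √(1219.15/271570) = 0.067002.
df = n − 2 = 141.
t* = t_{0.005, 141} = 2.611147.
Margin = t* × SE = 2.611147 × 0.067002 = 0.17495.
CI: -0.6015 ± 0.17495 → (-0.776, -0.427).
With 99% confidence, each one-unit increase in class size is associated with a change of between -0.776 and -0.427 points in test score.

(-0.776, -0.427)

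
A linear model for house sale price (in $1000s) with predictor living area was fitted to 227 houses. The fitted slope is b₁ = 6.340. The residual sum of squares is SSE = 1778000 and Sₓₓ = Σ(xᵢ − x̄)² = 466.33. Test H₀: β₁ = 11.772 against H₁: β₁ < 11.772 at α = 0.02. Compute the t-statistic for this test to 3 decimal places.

MSE = SSE/(n − 2) = 1778000/225 = 7902.22.
SE(b₁) = √(MSE/Sₓₓ) = √(7902.22/466.33) = 4.1165.
t = (6.340 − 11.772) / 4.1165 = -1.320.
df = n − 2 = 225.
One-sided p ≈ 0.0942, which is ≥ 0.02, so fail to reject H₀.
The data do not give significant evidence that the true slope on living area is below 11.772 $1000s per unit.

t = -1.320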